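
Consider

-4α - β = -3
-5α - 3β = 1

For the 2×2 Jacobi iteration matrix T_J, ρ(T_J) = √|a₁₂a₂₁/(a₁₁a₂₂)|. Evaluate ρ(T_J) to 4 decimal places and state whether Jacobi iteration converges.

0.6455

a₁₂a₂₁/(a₁₁a₂₂) = (-1)·(-5) / ((-4)·(-3)) = 0.416667
ρ = √|0.416667| = √0.416667 = 0.6455
ρ < 1, so Jacobi converges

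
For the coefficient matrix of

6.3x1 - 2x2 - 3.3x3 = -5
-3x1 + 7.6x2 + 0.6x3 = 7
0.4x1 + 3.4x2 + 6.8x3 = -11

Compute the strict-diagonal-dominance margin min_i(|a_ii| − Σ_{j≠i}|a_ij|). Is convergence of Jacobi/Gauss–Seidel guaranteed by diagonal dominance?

row 1: |6.3| − (2+3.3) = 1
row 2: |7.6| − (3+0.6) = 4
row 3: |6.8| − (0.4+3.4) = 3
minimum over rows = 1 → strictly diagonally dominant (convergence guaranteed)

1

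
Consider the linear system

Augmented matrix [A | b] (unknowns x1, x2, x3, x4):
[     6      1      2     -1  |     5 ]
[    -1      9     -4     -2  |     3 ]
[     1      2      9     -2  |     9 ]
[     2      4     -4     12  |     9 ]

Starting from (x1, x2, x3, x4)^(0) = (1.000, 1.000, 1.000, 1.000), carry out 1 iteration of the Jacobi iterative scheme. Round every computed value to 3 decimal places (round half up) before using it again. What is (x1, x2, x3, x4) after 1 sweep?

Iteration 1:
  x1 = (5 - (1)·1.000 - (2)·1.000 - (-1)·1.000) / (6) = 0.500
  x2 = (3 - (-1)·1.000 - (-4)·1.000 - (-2)·1.000) / (9) = 1.111
  x3 = (9 - (1)·1.000 - (2)·1.000 - (-2)·1.000) / (9) = 0.889
  x4 = (9 - (2)·1.000 - (4)·1.000 - (-4)·1.000) / (12) = 0.583

(0.500, 1.111, 0.889, 0.583)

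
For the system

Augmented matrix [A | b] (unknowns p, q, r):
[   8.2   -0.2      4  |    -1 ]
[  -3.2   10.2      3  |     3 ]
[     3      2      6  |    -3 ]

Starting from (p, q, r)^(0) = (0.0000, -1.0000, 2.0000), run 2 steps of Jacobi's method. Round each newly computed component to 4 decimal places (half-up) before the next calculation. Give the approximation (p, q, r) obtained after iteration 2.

Iteration 1:
  p = (-1 - (-0.2)·-1.0000 - (4)·2.0000) / (8.2) = -1.1220
  q = (3 - (-3.2)·0.0000 - (3)·2.0000) / (10.2) = -0.2941
  r = (-3 - (3)·0.0000 - (2)·-1.0000) / (6) = -0.1667
Iteration 2:
  p = (-1 - (-0.2)·-0.2941 - (4)·-0.1667) / (8.2) = -0.0478
  q = (3 - (-3.2)·-1.1220 - (3)·-0.1667) / (10.2) = -0.0089
  r = (-3 - (3)·-1.1220 - (2)·-0.2941) / (6) = 0.1590

(-0.0478, -0.0089, 0.1590)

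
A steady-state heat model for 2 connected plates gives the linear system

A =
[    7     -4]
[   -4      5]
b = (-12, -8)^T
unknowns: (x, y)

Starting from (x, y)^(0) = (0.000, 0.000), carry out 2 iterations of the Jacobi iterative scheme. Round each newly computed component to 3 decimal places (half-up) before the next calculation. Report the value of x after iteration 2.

Iteration 1:
  x = (-12 - (-4)·0.000) / (7) = -1.714
  y = (-8 - (-4)·0.000) / (5) = -1.600
Iteration 2:
  x = (-12 - (-4)·-1.600) / (7) = -2.629
  y = (-8 - (-4)·-1.714) / (5) = -2.971

-2.629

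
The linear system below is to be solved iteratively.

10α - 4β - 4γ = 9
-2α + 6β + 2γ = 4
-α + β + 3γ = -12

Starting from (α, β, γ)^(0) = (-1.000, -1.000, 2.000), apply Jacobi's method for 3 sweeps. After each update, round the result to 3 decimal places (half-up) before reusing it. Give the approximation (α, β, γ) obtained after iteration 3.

(0.491, 1.541, -5.089)

Iteration 1:
  α = (9 - (-4)·-1.000 - (-4)·2.000) / (10) = 1.300
  β = (4 - (-2)·-1.000 - (2)·2.000) / (6) = -0.333
  γ = (-12 - (-1)·-1.000 - (1)·-1.000) / (3) = -4.000
Iteration 2:
  α = (9 - (-4)·-0.333 - (-4)·-4.000) / (10) = -0.833
  β = (4 - (-2)·1.300 - (2)·-4.000) / (6) = 2.433
  γ = (-12 - (-1)·1.300 - (1)·-0.333) / (3) = -3.456
Iteration 3:
  α = (9 - (-4)·2.433 - (-4)·-3.456) / (10) = 0.491
  β = (4 - (-2)·-0.833 - (2)·-3.456) / (6) = 1.541
  γ = (-12 - (-1)·-0.833 - (1)·2.433) / (3) = -5.089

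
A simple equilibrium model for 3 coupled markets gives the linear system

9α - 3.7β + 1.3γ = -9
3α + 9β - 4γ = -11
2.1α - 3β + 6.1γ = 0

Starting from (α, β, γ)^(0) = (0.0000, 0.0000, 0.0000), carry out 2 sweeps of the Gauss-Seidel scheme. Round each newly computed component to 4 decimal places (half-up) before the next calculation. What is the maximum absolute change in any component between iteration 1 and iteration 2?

0.3520

Iteration 1:
  α = (-9 - (-3.7)·0.0000 - (1.3)·0.0000) / (9) = -1.0000
  β = (-11 - (3)·-1.0000 - (-4)·0.0000) / (9) = -0.8889
  γ = (0 - (2.1)·-1.0000 - (-3)·-0.8889) / (6.1) = -0.0929
Iteration 2:
  α = (-9 - (-3.7)·-0.8889 - (1.3)·-0.0929) / (9) = -1.3520
  β = (-11 - (3)·-1.3520 - (-4)·-0.0929) / (9) = -0.8128
  γ = (0 - (2.1)·-1.3520 - (-3)·-0.8128) / (6.1) = 0.0657
Change: (-0.3520, 0.0761, 0.1586) → max |·| = 0.3520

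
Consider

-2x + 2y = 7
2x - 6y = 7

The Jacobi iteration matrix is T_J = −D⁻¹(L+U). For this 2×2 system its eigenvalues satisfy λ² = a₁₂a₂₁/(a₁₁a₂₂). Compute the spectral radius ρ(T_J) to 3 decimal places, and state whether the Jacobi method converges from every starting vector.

0.577

a₁₂a₂₁/(a₁₁a₂₂) = (2)·(2) / ((-2)·(-6)) = 0.333333
ρ = √|0.333333| = √0.333333 = 0.577
ρ < 1, so Jacobi converges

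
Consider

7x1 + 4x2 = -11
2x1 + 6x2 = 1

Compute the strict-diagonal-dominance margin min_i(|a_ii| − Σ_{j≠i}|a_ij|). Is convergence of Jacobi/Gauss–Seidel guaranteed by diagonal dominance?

row 1: |7| − (4) = 3
row 2: |6| − (2) = 4
minimum over rows = 3 → strictly diagonally dominant (convergence guaranteed)

3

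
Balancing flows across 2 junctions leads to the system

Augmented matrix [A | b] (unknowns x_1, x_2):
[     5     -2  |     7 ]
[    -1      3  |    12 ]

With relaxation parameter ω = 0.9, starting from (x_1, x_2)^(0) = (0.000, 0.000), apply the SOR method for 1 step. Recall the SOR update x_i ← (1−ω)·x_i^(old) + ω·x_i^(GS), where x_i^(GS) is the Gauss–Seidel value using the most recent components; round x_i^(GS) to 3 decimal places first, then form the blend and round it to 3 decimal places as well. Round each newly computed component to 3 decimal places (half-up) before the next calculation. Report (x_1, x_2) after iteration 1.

Iteration 1:
  x_1: GS value = (7 - (-2)·0.000) / (5) = 1.400;  x_1 ← (1−ω)·0.000 + ω·1.400 = 1.260
  x_2: GS value = (12 - (-1)·1.260) / (3) = 4.420;  x_2 ← (1−ω)·0.000 + ω·4.420 = 3.978

(1.260, 3.978)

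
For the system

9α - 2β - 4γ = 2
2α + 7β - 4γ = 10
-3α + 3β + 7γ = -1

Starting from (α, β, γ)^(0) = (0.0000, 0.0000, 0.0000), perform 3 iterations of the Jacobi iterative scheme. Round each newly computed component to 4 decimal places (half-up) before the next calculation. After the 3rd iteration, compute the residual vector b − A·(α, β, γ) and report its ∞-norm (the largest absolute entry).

1.2088

Iteration 1:
  α = (2 - (-2)·0.0000 - (-4)·0.0000) / (9) = 0.2222
  β = (10 - (2)·0.0000 - (-4)·0.0000) / (7) = 1.4286
  γ = (-1 - (-3)·0.0000 - (3)·0.0000) / (7) = -0.1429
Iteration 2:
  α = (2 - (-2)·1.4286 - (-4)·-0.1429) / (9) = 0.4762
  β = (10 - (2)·0.2222 - (-4)·-0.1429) / (7) = 1.2834
  γ = (-1 - (-3)·0.2222 - (3)·1.4286) / (7) = -0.6599
Iteration 3:
  α = (2 - (-2)·1.2834 - (-4)·-0.6599) / (9) = 0.2141
  β = (10 - (2)·0.4762 - (-4)·-0.6599) / (7) = 0.9154
  γ = (-1 - (-3)·0.4762 - (3)·1.2834) / (7) = -0.4888
Residual b − A·x = (-0.0513, 1.2088, 0.3177); ∞-norm = 1.2088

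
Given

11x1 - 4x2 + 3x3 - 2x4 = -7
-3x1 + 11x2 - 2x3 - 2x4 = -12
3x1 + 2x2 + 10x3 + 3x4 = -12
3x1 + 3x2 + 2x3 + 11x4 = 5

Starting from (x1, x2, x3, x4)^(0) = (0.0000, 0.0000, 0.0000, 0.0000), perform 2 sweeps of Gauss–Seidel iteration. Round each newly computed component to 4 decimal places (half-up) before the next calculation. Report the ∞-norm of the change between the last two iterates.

Iteration 1:
  x1 = (-7 - (-4)·0.0000 - (3)·0.0000 - (-2)·0.0000) / (11) = -0.6364
  x2 = (-12 - (-3)·-0.6364 - (-2)·0.0000 - (-2)·0.0000) / (11) = -1.2645
  x3 = (-12 - (3)·-0.6364 - (2)·-1.2645 - (3)·0.0000) / (10) = -0.7562
  x4 = (5 - (3)·-0.6364 - (3)·-1.2645 - (2)·-0.7562) / (11) = 1.1105
Iteration 2:
  x1 = (-7 - (-4)·-1.2645 - (3)·-0.7562 - (-2)·1.1105) / (11) = -0.6880
  x2 = (-12 - (-3)·-0.6880 - (-2)·-0.7562 - (-2)·1.1105) / (11) = -1.2141
  x3 = (-12 - (3)·-0.6880 - (2)·-1.2141 - (3)·1.1105) / (10) = -1.0839
  x4 = (5 - (3)·-0.6880 - (3)·-1.2141 - (2)·-1.0839) / (11) = 1.1704
Change: (-0.0516, 0.0504, -0.3277, 0.0599) → max |·| = 0.3277

0.3277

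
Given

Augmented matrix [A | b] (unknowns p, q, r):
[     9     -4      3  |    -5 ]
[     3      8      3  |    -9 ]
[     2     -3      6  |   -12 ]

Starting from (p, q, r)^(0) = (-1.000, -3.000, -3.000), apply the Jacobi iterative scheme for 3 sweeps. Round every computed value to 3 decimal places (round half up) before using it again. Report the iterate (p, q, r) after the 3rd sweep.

Iteration 1:
  p = (-5 - (-4)·-3.000 - (3)·-3.000) / (9) = -0.889
  q = (-9 - (3)·-1.000 - (3)·-3.000) / (8) = 0.375
  r = (-12 - (2)·-1.000 - (-3)·-3.000) / (6) = -3.167
Iteration 2:
  p = (-5 - (-4)·0.375 - (3)·-3.167) / (9) = 0.667
  q = (-9 - (3)·-0.889 - (3)·-3.167) / (8) = 0.396
  r = (-12 - (2)·-0.889 - (-3)·0.375) / (6) = -1.516
Iteration 3:
  p = (-5 - (-4)·0.396 - (3)·-1.516) / (9) = 0.126
  q = (-9 - (3)·0.667 - (3)·-1.516) / (8) = -0.807
  r = (-12 - (2)·0.667 - (-3)·0.396) / (6) = -2.024

(0.126, -0.807, -2.024)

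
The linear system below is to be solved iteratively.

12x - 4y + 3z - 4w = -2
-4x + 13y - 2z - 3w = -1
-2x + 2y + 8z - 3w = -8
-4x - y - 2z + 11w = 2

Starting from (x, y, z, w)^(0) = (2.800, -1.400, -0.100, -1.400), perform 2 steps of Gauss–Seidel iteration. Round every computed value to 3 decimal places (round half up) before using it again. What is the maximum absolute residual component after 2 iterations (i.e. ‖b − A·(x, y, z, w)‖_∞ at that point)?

Iteration 1:
  x = (-2 - (-4)·-1.400 - (3)·-0.100 - (-4)·-1.400) / (12) = -1.075
  y = (-1 - (-4)·-1.075 - (-2)·-0.100 - (-3)·-1.400) / (13) = -0.746
  z = (-8 - (-2)·-1.075 - (2)·-0.746 - (-3)·-1.400) / (8) = -1.607
  w = (2 - (-4)·-1.075 - (-1)·-0.746 - (-2)·-1.607) / (11) = -0.569
Iteration 2:
  x = (-2 - (-4)·-0.746 - (3)·-1.607 - (-4)·-0.569) / (12) = -0.203
  y = (-1 - (-4)·-0.203 - (-2)·-1.607 - (-3)·-0.569) / (13) = -0.518
  z = (-8 - (-2)·-0.203 - (2)·-0.518 - (-3)·-0.569) / (8) = -1.135
  w = (2 - (-4)·-0.203 - (-1)·-0.518 - (-2)·-1.135) / (11) = -0.145
Residual b − A·x = (1.189, 2.217, 1.275, -0.005); ∞-norm = 2.217

2.217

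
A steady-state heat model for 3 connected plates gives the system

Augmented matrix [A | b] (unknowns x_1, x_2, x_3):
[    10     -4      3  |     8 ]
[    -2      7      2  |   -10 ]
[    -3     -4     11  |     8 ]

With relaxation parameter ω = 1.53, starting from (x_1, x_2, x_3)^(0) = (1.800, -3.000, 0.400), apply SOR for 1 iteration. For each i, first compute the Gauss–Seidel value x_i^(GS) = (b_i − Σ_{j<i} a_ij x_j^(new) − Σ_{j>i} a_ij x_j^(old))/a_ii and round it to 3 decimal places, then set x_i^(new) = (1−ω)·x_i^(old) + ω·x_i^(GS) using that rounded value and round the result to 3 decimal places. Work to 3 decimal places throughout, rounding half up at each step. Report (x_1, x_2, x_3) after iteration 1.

Iteration 1:
  x_1: GS value = (8 - (-4)·-3.000 - (3)·0.400) / (10) = -0.520;  x_1 ← (1−ω)·1.800 + ω·-0.520 = -1.750
  x_2: GS value = (-10 - (-2)·-1.750 - (2)·0.400) / (7) = -2.043;  x_2 ← (1−ω)·-3.000 + ω·-2.043 = -1.536
  x_3: GS value = (8 - (-3)·-1.750 - (-4)·-1.536) / (11) = -0.309;  x_3 ← (1−ω)·0.400 + ω·-0.309 = -0.685

(-1.750, -1.536, -0.685)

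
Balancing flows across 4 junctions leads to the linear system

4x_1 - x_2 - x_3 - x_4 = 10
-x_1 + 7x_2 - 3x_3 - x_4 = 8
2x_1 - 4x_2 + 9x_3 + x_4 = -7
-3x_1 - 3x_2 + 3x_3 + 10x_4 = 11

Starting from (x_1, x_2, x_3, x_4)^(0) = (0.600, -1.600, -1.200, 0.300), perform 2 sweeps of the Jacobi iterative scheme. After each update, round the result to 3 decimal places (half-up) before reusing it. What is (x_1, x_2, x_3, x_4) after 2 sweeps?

Iteration 1:
  x_1 = (10 - (-1)·-1.600 - (-1)·-1.200 - (-1)·0.300) / (4) = 1.875
  x_2 = (8 - (-1)·0.600 - (-3)·-1.200 - (-1)·0.300) / (7) = 0.757
  x_3 = (-7 - (2)·0.600 - (-4)·-1.600 - (1)·0.300) / (9) = -1.656
  x_4 = (11 - (-3)·0.600 - (-3)·-1.600 - (3)·-1.200) / (10) = 1.160
Iteration 2:
  x_1 = (10 - (-1)·0.757 - (-1)·-1.656 - (-1)·1.160) / (4) = 2.565
  x_2 = (8 - (-1)·1.875 - (-3)·-1.656 - (-1)·1.160) / (7) = 0.867
  x_3 = (-7 - (2)·1.875 - (-4)·0.757 - (1)·1.160) / (9) = -0.987
  x_4 = (11 - (-3)·1.875 - (-3)·0.757 - (3)·-1.656) / (10) = 2.386

(2.565, 0.867, -0.987, 2.386)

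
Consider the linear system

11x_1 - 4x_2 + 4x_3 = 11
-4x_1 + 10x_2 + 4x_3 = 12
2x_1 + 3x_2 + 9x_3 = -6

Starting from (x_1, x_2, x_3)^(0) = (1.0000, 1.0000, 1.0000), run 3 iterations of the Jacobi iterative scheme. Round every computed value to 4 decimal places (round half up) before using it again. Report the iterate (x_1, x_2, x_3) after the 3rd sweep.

Iteration 1:
  x_1 = (11 - (-4)·1.0000 - (4)·1.0000) / (11) = 1.0000
  x_2 = (12 - (-4)·1.0000 - (4)·1.0000) / (10) = 1.2000
  x_3 = (-6 - (2)·1.0000 - (3)·1.0000) / (9) = -1.2222
Iteration 2:
  x_1 = (11 - (-4)·1.2000 - (4)·-1.2222) / (11) = 1.8808
  x_2 = (12 - (-4)·1.0000 - (4)·-1.2222) / (10) = 2.0889
  x_3 = (-6 - (2)·1.0000 - (3)·1.2000) / (9) = -1.2889
Iteration 3:
  x_1 = (11 - (-4)·2.0889 - (4)·-1.2889) / (11) = 2.2283
  x_2 = (12 - (-4)·1.8808 - (4)·-1.2889) / (10) = 2.4679
  x_3 = (-6 - (2)·1.8808 - (3)·2.0889) / (9) = -1.7809

(2.2283, 2.4679, -1.7809)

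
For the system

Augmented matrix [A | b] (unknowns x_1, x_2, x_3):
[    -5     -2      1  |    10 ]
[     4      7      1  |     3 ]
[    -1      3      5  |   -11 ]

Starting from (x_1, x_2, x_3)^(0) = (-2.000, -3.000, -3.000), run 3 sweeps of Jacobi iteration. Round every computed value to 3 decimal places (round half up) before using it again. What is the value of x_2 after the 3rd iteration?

Iteration 1:
  x_1 = (10 - (-2)·-3.000 - (1)·-3.000) / (-5) = -1.400
  x_2 = (3 - (4)·-2.000 - (1)·-3.000) / (7) = 2.000
  x_3 = (-11 - (-1)·-2.000 - (3)·-3.000) / (5) = -0.800
Iteration 2:
  x_1 = (10 - (-2)·2.000 - (1)·-0.800) / (-5) = -2.960
  x_2 = (3 - (4)·-1.400 - (1)·-0.800) / (7) = 1.343
  x_3 = (-11 - (-1)·-1.400 - (3)·2.000) / (5) = -3.680
Iteration 3:
  x_1 = (10 - (-2)·1.343 - (1)·-3.680) / (-5) = -3.273
  x_2 = (3 - (4)·-2.960 - (1)·-3.680) / (7) = 2.646
  x_3 = (-11 - (-1)·-2.960 - (3)·1.343) / (5) = -3.598

2.646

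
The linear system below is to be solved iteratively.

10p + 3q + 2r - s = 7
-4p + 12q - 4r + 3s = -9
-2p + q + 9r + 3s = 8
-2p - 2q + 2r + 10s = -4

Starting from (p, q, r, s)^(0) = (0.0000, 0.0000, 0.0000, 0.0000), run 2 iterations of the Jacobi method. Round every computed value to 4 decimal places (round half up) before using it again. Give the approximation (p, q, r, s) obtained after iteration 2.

(0.7072, -0.1204, 1.2611, -0.5878)

Iteration 1:
  p = (7 - (3)·0.0000 - (2)·0.0000 - (-1)·0.0000) / (10) = 0.7000
  q = (-9 - (-4)·0.0000 - (-4)·0.0000 - (3)·0.0000) / (12) = -0.7500
  r = (8 - (-2)·0.0000 - (1)·0.0000 - (3)·0.0000) / (9) = 0.8889
  s = (-4 - (-2)·0.0000 - (-2)·0.0000 - (2)·0.0000) / (10) = -0.4000
Iteration 2:
  p = (7 - (3)·-0.7500 - (2)·0.8889 - (-1)·-0.4000) / (10) = 0.7072
  q = (-9 - (-4)·0.7000 - (-4)·0.8889 - (3)·-0.4000) / (12) = -0.1204
  r = (8 - (-2)·0.7000 - (1)·-0.7500 - (3)·-0.4000) / (9) = 1.2611
  s = (-4 - (-2)·0.7000 - (-2)·-0.7500 - (2)·0.8889) / (10) = -0.5878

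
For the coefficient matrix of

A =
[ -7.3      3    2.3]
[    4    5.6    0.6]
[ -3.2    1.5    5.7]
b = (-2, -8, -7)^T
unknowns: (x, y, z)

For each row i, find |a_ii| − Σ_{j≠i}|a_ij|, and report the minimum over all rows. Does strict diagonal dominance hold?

row 1: |-7.3| − (3+2.3) = 2
row 2: |5.6| − (4+0.6) = 1
row 3: |5.7| − (3.2+1.5) = 1
minimum over rows = 1 → strictly diagonally dominant (convergence guaranteed)

1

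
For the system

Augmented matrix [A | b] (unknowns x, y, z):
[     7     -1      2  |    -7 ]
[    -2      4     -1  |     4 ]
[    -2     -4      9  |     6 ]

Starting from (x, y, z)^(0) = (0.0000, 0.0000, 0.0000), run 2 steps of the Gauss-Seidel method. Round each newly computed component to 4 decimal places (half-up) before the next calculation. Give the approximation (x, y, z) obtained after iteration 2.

Iteration 1:
  x = (-7 - (-1)·0.0000 - (2)·0.0000) / (7) = -1.0000
  y = (4 - (-2)·-1.0000 - (-1)·0.0000) / (4) = 0.5000
  z = (6 - (-2)·-1.0000 - (-4)·0.5000) / (9) = 0.6667
Iteration 2:
  x = (-7 - (-1)·0.5000 - (2)·0.6667) / (7) = -1.1191
  y = (4 - (-2)·-1.1191 - (-1)·0.6667) / (4) = 0.6071
  z = (6 - (-2)·-1.1191 - (-4)·0.6071) / (9) = 0.6878

(-1.1191, 0.6071, 0.6878)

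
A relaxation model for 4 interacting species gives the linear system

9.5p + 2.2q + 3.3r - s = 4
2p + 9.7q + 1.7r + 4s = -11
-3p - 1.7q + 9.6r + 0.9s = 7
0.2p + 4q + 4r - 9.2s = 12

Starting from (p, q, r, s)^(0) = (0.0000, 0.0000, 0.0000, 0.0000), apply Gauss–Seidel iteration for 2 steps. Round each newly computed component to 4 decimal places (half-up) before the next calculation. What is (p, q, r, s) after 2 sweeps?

Iteration 1:
  p = (4 - (2.2)·0.0000 - (3.3)·0.0000 - (-1)·0.0000) / (9.5) = 0.4211
  q = (-11 - (2)·0.4211 - (1.7)·0.0000 - (4)·0.0000) / (9.7) = -1.2208
  r = (7 - (-3)·0.4211 - (-1.7)·-1.2208 - (0.9)·0.0000) / (9.6) = 0.6446
  s = (12 - (0.2)·0.4211 - (4)·-1.2208 - (4)·0.6446) / (-9.2) = -1.5457
Iteration 2:
  p = (4 - (2.2)·-1.2208 - (3.3)·0.6446 - (-1)·-1.5457) / (9.5) = 0.3171
  q = (-11 - (2)·0.3171 - (1.7)·0.6446 - (4)·-1.5457) / (9.7) = -0.6750
  r = (7 - (-3)·0.3171 - (-1.7)·-0.6750 - (0.9)·-1.5457) / (9.6) = 0.8536
  s = (12 - (0.2)·0.3171 - (4)·-0.6750 - (4)·0.8536) / (-9.2) = -1.2198

(0.3171, -0.6750, 0.8536, -1.2198)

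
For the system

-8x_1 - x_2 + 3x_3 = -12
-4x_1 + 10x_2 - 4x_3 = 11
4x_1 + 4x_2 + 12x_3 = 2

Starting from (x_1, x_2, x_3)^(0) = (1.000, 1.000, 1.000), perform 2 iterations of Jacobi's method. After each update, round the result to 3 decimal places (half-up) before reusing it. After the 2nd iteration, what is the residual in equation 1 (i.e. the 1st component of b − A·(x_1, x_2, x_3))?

Iteration 1:
  x_1 = (-12 - (-1)·1.000 - (3)·1.000) / (-8) = 1.750
  x_2 = (11 - (-4)·1.000 - (-4)·1.000) / (10) = 1.900
  x_3 = (2 - (4)·1.000 - (4)·1.000) / (12) = -0.500
Iteration 2:
  x_1 = (-12 - (-1)·1.900 - (3)·-0.500) / (-8) = 1.075
  x_2 = (11 - (-4)·1.750 - (-4)·-0.500) / (10) = 1.600
  x_3 = (2 - (4)·1.750 - (4)·1.900) / (12) = -1.050
Residual b − A·x = (1.350, -4.900, 3.900)

1.350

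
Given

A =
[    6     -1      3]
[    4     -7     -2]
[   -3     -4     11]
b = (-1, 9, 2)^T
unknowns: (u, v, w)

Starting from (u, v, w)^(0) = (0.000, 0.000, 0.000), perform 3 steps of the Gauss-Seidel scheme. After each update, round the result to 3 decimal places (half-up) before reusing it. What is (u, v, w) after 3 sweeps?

Iteration 1:
  u = (-1 - (-1)·0.000 - (3)·0.000) / (6) = -0.167
  v = (9 - (4)·-0.167 - (-2)·0.000) / (-7) = -1.381
  w = (2 - (-3)·-0.167 - (-4)·-1.381) / (11) = -0.366
Iteration 2:
  u = (-1 - (-1)·-1.381 - (3)·-0.366) / (6) = -0.214
  v = (9 - (4)·-0.214 - (-2)·-0.366) / (-7) = -1.303
  w = (2 - (-3)·-0.214 - (-4)·-1.303) / (11) = -0.350
Iteration 3:
  u = (-1 - (-1)·-1.303 - (3)·-0.350) / (6) = -0.209
  v = (9 - (4)·-0.209 - (-2)·-0.350) / (-7) = -1.305
  w = (2 - (-3)·-0.209 - (-4)·-1.305) / (11) = -0.350

(-0.209, -1.305, -0.350)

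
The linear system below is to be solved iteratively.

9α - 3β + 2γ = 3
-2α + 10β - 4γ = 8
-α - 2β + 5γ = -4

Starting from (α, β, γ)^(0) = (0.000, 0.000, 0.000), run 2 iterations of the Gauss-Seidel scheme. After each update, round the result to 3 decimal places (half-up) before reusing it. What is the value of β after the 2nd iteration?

Iteration 1:
  α = (3 - (-3)·0.000 - (2)·0.000) / (9) = 0.333
  β = (8 - (-2)·0.333 - (-4)·0.000) / (10) = 0.867
  γ = (-4 - (-1)·0.333 - (-2)·0.867) / (5) = -0.387
Iteration 2:
  α = (3 - (-3)·0.867 - (2)·-0.387) / (9) = 0.708
  β = (8 - (-2)·0.708 - (-4)·-0.387) / (10) = 0.787
  γ = (-4 - (-1)·0.708 - (-2)·0.787) / (5) = -0.344

0.787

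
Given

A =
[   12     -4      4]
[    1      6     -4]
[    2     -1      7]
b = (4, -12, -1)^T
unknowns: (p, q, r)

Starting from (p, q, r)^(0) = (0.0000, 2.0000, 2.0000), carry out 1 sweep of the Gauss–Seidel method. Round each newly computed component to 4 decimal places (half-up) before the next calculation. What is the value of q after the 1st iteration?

Iteration 1:
  p = (4 - (-4)·2.0000 - (4)·2.0000) / (12) = 0.3333
  q = (-12 - (1)·0.3333 - (-4)·2.0000) / (6) = -0.7222
  r = (-1 - (2)·0.3333 - (-1)·-0.7222) / (7) = -0.3413

-0.7222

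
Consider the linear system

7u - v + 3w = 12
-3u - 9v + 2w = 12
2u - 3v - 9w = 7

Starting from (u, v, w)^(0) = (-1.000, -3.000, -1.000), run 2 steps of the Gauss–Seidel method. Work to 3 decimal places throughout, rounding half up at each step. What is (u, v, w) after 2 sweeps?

Iteration 1:
  u = (12 - (-1)·-3.000 - (3)·-1.000) / (7) = 1.714
  v = (12 - (-3)·1.714 - (2)·-1.000) / (-9) = -2.127
  w = (7 - (2)·1.714 - (-3)·-2.127) / (-9) = 0.312
Iteration 2:
  u = (12 - (-1)·-2.127 - (3)·0.312) / (7) = 1.277
  v = (12 - (-3)·1.277 - (2)·0.312) / (-9) = -1.690
  w = (7 - (2)·1.277 - (-3)·-1.690) / (-9) = 0.069

(1.277, -1.690, 0.069)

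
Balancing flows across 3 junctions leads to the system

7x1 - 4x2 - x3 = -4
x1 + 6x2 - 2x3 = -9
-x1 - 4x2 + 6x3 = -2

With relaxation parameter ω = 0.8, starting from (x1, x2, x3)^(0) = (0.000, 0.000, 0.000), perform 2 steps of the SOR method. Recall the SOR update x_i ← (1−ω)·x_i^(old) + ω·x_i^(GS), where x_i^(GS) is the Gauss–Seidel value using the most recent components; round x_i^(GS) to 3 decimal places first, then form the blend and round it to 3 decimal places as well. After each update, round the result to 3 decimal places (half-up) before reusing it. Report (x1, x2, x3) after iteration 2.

(-1.176, -1.521, -1.421)

Iteration 1:
  x1: GS value = (-4 - (-4)·0.000 - (-1)·0.000) / (7) = -0.571;  x1 ← (1−ω)·0.000 + ω·-0.571 = -0.457
  x2: GS value = (-9 - (1)·-0.457 - (-2)·0.000) / (6) = -1.424;  x2 ← (1−ω)·0.000 + ω·-1.424 = -1.139
  x3: GS value = (-2 - (-1)·-0.457 - (-4)·-1.139) / (6) = -1.169;  x3 ← (1−ω)·0.000 + ω·-1.169 = -0.935
Iteration 2:
  x1: GS value = (-4 - (-4)·-1.139 - (-1)·-0.935) / (7) = -1.356;  x1 ← (1−ω)·-0.457 + ω·-1.356 = -1.176
  x2: GS value = (-9 - (1)·-1.176 - (-2)·-0.935) / (6) = -1.616;  x2 ← (1−ω)·-1.139 + ω·-1.616 = -1.521
  x3: GS value = (-2 - (-1)·-1.176 - (-4)·-1.521) / (6) = -1.543;  x3 ← (1−ω)·-0.935 + ω·-1.543 = -1.421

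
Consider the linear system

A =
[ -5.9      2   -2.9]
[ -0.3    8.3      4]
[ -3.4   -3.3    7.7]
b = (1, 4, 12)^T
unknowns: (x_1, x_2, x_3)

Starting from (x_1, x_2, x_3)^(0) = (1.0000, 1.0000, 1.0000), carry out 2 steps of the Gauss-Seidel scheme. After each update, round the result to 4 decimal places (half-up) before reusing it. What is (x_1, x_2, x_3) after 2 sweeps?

(-0.8671, -0.2296, 1.0772)

Iteration 1:
  x_1 = (1 - (2)·1.0000 - (-2.9)·1.0000) / (-5.9) = -0.3220
  x_2 = (4 - (-0.3)·-0.3220 - (4)·1.0000) / (8.3) = -0.0116
  x_3 = (12 - (-3.4)·-0.3220 - (-3.3)·-0.0116) / (7.7) = 1.4113
Iteration 2:
  x_1 = (1 - (2)·-0.0116 - (-2.9)·1.4113) / (-5.9) = -0.8671
  x_2 = (4 - (-0.3)·-0.8671 - (4)·1.4113) / (8.3) = -0.2296
  x_3 = (12 - (-3.4)·-0.8671 - (-3.3)·-0.2296) / (7.7) = 1.0772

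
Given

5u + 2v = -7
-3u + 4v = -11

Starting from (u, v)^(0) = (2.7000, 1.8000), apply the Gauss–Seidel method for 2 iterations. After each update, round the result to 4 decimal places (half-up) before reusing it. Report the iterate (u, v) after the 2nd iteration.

(0.3360, -2.4980)

Iteration 1:
  u = (-7 - (2)·1.8000) / (5) = -2.1200
  v = (-11 - (-3)·-2.1200) / (4) = -4.3400
Iteration 2:
  u = (-7 - (2)·-4.3400) / (5) = 0.3360
  v = (-11 - (-3)·0.3360) / (4) = -2.4980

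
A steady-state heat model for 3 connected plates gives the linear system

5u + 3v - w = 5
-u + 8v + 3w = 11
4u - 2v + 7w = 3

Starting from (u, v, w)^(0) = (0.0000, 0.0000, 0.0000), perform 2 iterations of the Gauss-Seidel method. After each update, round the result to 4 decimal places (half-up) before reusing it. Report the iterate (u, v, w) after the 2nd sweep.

(0.1571, 1.2875, 0.7067)

Iteration 1:
  u = (5 - (3)·0.0000 - (-1)·0.0000) / (5) = 1.0000
  v = (11 - (-1)·1.0000 - (3)·0.0000) / (8) = 1.5000
  w = (3 - (4)·1.0000 - (-2)·1.5000) / (7) = 0.2857
Iteration 2:
  u = (5 - (3)·1.5000 - (-1)·0.2857) / (5) = 0.1571
  v = (11 - (-1)·0.1571 - (3)·0.2857) / (8) = 1.2875
  w = (3 - (4)·0.1571 - (-2)·1.2875) / (7) = 0.7067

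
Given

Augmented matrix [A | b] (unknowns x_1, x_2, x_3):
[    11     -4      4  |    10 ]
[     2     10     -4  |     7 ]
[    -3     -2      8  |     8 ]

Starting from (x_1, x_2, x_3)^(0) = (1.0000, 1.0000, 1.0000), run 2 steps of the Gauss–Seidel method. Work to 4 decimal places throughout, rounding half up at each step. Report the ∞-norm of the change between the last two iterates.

0.2756

Iteration 1:
  x_1 = (10 - (-4)·1.0000 - (4)·1.0000) / (11) = 0.9091
  x_2 = (7 - (2)·0.9091 - (-4)·1.0000) / (10) = 0.9182
  x_3 = (8 - (-3)·0.9091 - (-2)·0.9182) / (8) = 1.5705
Iteration 2:
  x_1 = (10 - (-4)·0.9182 - (4)·1.5705) / (11) = 0.6719
  x_2 = (7 - (2)·0.6719 - (-4)·1.5705) / (10) = 1.1938
  x_3 = (8 - (-3)·0.6719 - (-2)·1.1938) / (8) = 1.5504
Change: (-0.2372, 0.2756, -0.0201) → max |·| = 0.2756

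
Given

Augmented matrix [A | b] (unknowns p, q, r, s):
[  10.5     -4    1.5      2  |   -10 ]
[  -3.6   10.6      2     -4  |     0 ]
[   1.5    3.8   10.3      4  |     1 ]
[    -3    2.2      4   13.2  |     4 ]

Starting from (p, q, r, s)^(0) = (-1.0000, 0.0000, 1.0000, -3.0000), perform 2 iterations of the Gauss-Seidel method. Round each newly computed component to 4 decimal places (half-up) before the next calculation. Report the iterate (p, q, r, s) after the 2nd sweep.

(-1.7669, -1.0095, 0.7810, -0.1670)

Iteration 1:
  p = (-10 - (-4)·0.0000 - (1.5)·1.0000 - (2)·-3.0000) / (10.5) = -0.5238
  q = (0 - (-3.6)·-0.5238 - (2)·1.0000 - (-4)·-3.0000) / (10.6) = -1.4986
  r = (1 - (1.5)·-0.5238 - (3.8)·-1.4986 - (4)·-3.0000) / (10.3) = 1.8913
  s = (4 - (-3)·-0.5238 - (2.2)·-1.4986 - (4)·1.8913) / (13.2) = -0.1394
Iteration 2:
  p = (-10 - (-4)·-1.4986 - (1.5)·1.8913 - (2)·-0.1394) / (10.5) = -1.7669
  q = (0 - (-3.6)·-1.7669 - (2)·1.8913 - (-4)·-0.1394) / (10.6) = -1.0095
  r = (1 - (1.5)·-1.7669 - (3.8)·-1.0095 - (4)·-0.1394) / (10.3) = 0.7810
  s = (4 - (-3)·-1.7669 - (2.2)·-1.0095 - (4)·0.7810) / (13.2) = -0.1670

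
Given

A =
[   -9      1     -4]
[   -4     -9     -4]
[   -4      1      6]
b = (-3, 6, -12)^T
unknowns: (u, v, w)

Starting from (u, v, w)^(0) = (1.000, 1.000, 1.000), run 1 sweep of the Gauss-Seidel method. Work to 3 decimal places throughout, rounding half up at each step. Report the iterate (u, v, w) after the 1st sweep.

Iteration 1:
  u = (-3 - (1)·1.000 - (-4)·1.000) / (-9) = 0.000
  v = (6 - (-4)·0.000 - (-4)·1.000) / (-9) = -1.111
  w = (-12 - (-4)·0.000 - (1)·-1.111) / (6) = -1.815

(0.000, -1.111, -1.815)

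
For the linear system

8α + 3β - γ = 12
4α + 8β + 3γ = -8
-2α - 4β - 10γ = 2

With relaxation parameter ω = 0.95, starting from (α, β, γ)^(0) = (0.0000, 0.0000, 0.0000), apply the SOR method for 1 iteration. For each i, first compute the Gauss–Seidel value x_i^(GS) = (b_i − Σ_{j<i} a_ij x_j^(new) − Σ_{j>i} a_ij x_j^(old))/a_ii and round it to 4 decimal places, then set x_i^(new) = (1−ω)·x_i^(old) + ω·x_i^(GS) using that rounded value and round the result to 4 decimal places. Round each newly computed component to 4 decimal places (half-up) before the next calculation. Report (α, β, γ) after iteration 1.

Iteration 1:
  α: GS value = (12 - (3)·0.0000 - (-1)·0.0000) / (8) = 1.5000;  α ← (1−ω)·0.0000 + ω·1.5000 = 1.4250
  β: GS value = (-8 - (4)·1.4250 - (3)·0.0000) / (8) = -1.7125;  β ← (1−ω)·0.0000 + ω·-1.7125 = -1.6269
  γ: GS value = (2 - (-2)·1.4250 - (-4)·-1.6269) / (-10) = 0.1658;  γ ← (1−ω)·0.0000 + ω·0.1658 = 0.1575

(1.4250, -1.6269, 0.1575)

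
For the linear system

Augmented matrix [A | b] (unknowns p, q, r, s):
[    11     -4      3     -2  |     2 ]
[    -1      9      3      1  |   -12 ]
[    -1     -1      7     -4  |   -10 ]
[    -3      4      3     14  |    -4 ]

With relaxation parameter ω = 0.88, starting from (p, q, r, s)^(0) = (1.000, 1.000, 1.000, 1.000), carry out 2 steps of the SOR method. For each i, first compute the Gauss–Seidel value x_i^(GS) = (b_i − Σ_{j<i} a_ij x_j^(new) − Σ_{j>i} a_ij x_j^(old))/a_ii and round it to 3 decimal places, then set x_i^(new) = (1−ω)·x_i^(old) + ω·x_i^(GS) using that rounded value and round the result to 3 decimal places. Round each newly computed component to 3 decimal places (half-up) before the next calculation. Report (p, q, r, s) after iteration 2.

(0.028, -1.164, -1.260, 0.339)

Iteration 1:
  p: GS value = (2 - (-4)·1.000 - (3)·1.000 - (-2)·1.000) / (11) = 0.455;  p ← (1−ω)·1.000 + ω·0.455 = 0.520
  q: GS value = (-12 - (-1)·0.520 - (3)·1.000 - (1)·1.000) / (9) = -1.720;  q ← (1−ω)·1.000 + ω·-1.720 = -1.394
  r: GS value = (-10 - (-1)·0.520 - (-1)·-1.394 - (-4)·1.000) / (7) = -0.982;  r ← (1−ω)·1.000 + ω·-0.982 = -0.744
  s: GS value = (-4 - (-3)·0.520 - (4)·-1.394 - (3)·-0.744) / (14) = 0.383;  s ← (1−ω)·1.000 + ω·0.383 = 0.457
Iteration 2:
  p: GS value = (2 - (-4)·-1.394 - (3)·-0.744 - (-2)·0.457) / (11) = -0.039;  p ← (1−ω)·0.520 + ω·-0.039 = 0.028
  q: GS value = (-12 - (-1)·0.028 - (3)·-0.744 - (1)·0.457) / (9) = -1.133;  q ← (1−ω)·-1.394 + ω·-1.133 = -1.164
  r: GS value = (-10 - (-1)·0.028 - (-1)·-1.164 - (-4)·0.457) / (7) = -1.330;  r ← (1−ω)·-0.744 + ω·-1.330 = -1.260
  s: GS value = (-4 - (-3)·0.028 - (4)·-1.164 - (3)·-1.260) / (14) = 0.323;  s ← (1−ω)·0.457 + ω·0.323 = 0.339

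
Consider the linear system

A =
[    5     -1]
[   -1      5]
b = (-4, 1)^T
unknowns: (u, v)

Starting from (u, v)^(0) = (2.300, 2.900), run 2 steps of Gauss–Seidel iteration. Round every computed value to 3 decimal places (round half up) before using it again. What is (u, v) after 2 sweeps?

(-0.769, 0.046)

Iteration 1:
  u = (-4 - (-1)·2.900) / (5) = -0.220
  v = (1 - (-1)·-0.220) / (5) = 0.156
Iteration 2:
  u = (-4 - (-1)·0.156) / (5) = -0.769
  v = (1 - (-1)·-0.769) / (5) = 0.046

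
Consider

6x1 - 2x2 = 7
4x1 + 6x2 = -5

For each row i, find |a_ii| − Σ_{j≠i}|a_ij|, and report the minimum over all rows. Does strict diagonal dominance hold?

2

row 1: |6| − (2) = 4
row 2: |6| − (4) = 2
minimum over rows = 2 → strictly diagonally dominant (convergence guaranteed)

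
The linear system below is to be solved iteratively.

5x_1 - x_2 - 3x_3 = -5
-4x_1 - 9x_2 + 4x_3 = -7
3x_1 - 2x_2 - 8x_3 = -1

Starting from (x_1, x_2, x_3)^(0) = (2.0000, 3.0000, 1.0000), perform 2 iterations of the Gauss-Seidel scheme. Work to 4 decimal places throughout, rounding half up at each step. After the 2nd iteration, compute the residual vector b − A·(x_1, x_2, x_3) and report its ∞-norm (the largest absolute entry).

Iteration 1:
  x_1 = (-5 - (-1)·3.0000 - (-3)·1.0000) / (5) = 0.2000
  x_2 = (-7 - (-4)·0.2000 - (4)·1.0000) / (-9) = 1.1333
  x_3 = (-1 - (3)·0.2000 - (-2)·1.1333) / (-8) = -0.0833
Iteration 2:
  x_1 = (-5 - (-1)·1.1333 - (-3)·-0.0833) / (5) = -0.8233
  x_2 = (-7 - (-4)·-0.8233 - (4)·-0.0833) / (-9) = 1.1067
  x_3 = (-1 - (3)·-0.8233 - (-2)·1.1067) / (-8) = -0.4604
Residual b − A·x = (-1.1580, 1.5087, 0.0001); ∞-norm = 1.5087

1.5087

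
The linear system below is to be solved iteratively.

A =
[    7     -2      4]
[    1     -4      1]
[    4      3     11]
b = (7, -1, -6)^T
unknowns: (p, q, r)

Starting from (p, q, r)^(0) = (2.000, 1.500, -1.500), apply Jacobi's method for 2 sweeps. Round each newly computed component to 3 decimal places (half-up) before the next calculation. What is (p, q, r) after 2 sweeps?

(2.068, 0.401, -1.479)

Iteration 1:
  p = (7 - (-2)·1.500 - (4)·-1.500) / (7) = 2.286
  q = (-1 - (1)·2.000 - (1)·-1.500) / (-4) = 0.375
  r = (-6 - (4)·2.000 - (3)·1.500) / (11) = -1.682
Iteration 2:
  p = (7 - (-2)·0.375 - (4)·-1.682) / (7) = 2.068
  q = (-1 - (1)·2.286 - (1)·-1.682) / (-4) = 0.401
  r = (-6 - (4)·2.286 - (3)·0.375) / (11) = -1.479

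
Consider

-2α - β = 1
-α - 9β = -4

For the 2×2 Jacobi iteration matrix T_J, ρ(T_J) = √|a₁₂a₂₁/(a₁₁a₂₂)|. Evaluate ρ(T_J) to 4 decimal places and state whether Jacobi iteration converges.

a₁₂a₂₁/(a₁₁a₂₂) = (-1)·(-1) / ((-2)·(-9)) = 0.055556
ρ = √|0.055556| = √0.055556 = 0.2357
ρ < 1, so Jacobi converges

0.2357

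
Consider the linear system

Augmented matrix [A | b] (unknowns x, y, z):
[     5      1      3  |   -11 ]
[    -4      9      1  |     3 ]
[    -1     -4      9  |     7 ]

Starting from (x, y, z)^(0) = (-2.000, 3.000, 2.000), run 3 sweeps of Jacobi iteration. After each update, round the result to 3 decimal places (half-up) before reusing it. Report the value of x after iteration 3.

-1.862

Iteration 1:
  x = (-11 - (1)·3.000 - (3)·2.000) / (5) = -4.000
  y = (3 - (-4)·-2.000 - (1)·2.000) / (9) = -0.778
  z = (7 - (-1)·-2.000 - (-4)·3.000) / (9) = 1.889
Iteration 2:
  x = (-11 - (1)·-0.778 - (3)·1.889) / (5) = -3.178
  y = (3 - (-4)·-4.000 - (1)·1.889) / (9) = -1.654
  z = (7 - (-1)·-4.000 - (-4)·-0.778) / (9) = -0.012
Iteration 3:
  x = (-11 - (1)·-1.654 - (3)·-0.012) / (5) = -1.862
  y = (3 - (-4)·-3.178 - (1)·-0.012) / (9) = -1.078
  z = (7 - (-1)·-3.178 - (-4)·-1.654) / (9) = -0.310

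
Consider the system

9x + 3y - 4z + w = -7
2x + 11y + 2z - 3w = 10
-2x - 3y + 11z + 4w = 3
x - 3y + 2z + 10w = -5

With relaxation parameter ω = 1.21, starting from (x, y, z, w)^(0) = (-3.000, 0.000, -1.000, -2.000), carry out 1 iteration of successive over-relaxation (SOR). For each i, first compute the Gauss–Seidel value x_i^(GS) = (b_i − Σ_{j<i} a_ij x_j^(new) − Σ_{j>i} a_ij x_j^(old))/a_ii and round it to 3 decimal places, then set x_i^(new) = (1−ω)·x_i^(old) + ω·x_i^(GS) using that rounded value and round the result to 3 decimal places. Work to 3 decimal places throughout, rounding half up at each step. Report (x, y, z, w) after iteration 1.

(-0.580, 0.788, 1.552, -0.204)

Iteration 1:
  x: GS value = (-7 - (3)·0.000 - (-4)·-1.000 - (1)·-2.000) / (9) = -1.000;  x ← (1−ω)·-3.000 + ω·-1.000 = -0.580
  y: GS value = (10 - (2)·-0.580 - (2)·-1.000 - (-3)·-2.000) / (11) = 0.651;  y ← (1−ω)·0.000 + ω·0.651 = 0.788
  z: GS value = (3 - (-2)·-0.580 - (-3)·0.788 - (4)·-2.000) / (11) = 1.109;  z ← (1−ω)·-1.000 + ω·1.109 = 1.552
  w: GS value = (-5 - (1)·-0.580 - (-3)·0.788 - (2)·1.552) / (10) = -0.516;  w ← (1−ω)·-2.000 + ω·-0.516 = -0.204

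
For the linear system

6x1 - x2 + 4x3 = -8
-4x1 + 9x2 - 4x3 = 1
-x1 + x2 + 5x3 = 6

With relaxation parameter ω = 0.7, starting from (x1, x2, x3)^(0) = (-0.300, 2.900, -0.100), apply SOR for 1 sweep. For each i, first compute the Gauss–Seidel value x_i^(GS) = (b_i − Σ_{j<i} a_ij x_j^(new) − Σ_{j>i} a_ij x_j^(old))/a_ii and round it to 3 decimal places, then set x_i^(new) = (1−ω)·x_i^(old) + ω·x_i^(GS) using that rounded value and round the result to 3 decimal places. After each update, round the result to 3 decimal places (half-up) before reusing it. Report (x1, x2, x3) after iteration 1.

(-0.638, 0.718, 0.620)

Iteration 1:
  x1: GS value = (-8 - (-1)·2.900 - (4)·-0.100) / (6) = -0.783;  x1 ← (1−ω)·-0.300 + ω·-0.783 = -0.638
  x2: GS value = (1 - (-4)·-0.638 - (-4)·-0.100) / (9) = -0.217;  x2 ← (1−ω)·2.900 + ω·-0.217 = 0.718
  x3: GS value = (6 - (-1)·-0.638 - (1)·0.718) / (5) = 0.929;  x3 ← (1−ω)·-0.100 + ω·0.929 = 0.620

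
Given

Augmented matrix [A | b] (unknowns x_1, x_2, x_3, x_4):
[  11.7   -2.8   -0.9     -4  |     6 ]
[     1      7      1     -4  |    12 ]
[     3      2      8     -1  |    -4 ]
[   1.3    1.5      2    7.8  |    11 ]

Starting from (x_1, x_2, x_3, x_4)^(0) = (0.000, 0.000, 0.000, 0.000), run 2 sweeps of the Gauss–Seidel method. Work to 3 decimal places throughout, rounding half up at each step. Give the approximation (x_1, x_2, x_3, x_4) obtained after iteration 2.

(1.262, 2.430, -1.419, 1.096)

Iteration 1:
  x_1 = (6 - (-2.8)·0.000 - (-0.9)·0.000 - (-4)·0.000) / (11.7) = 0.513
  x_2 = (12 - (1)·0.513 - (1)·0.000 - (-4)·0.000) / (7) = 1.641
  x_3 = (-4 - (3)·0.513 - (2)·1.641 - (-1)·0.000) / (8) = -1.103
  x_4 = (11 - (1.3)·0.513 - (1.5)·1.641 - (2)·-1.103) / (7.8) = 1.292
Iteration 2:
  x_1 = (6 - (-2.8)·1.641 - (-0.9)·-1.103 - (-4)·1.292) / (11.7) = 1.262
  x_2 = (12 - (1)·1.262 - (1)·-1.103 - (-4)·1.292) / (7) = 2.430
  x_3 = (-4 - (3)·1.262 - (2)·2.430 - (-1)·1.292) / (8) = -1.419
  x_4 = (11 - (1.3)·1.262 - (1.5)·2.430 - (2)·-1.419) / (7.8) = 1.096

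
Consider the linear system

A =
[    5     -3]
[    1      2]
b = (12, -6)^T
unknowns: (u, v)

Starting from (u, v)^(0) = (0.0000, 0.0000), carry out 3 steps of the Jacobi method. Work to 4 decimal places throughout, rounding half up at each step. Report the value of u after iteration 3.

-0.1200

Iteration 1:
  u = (12 - (-3)·0.0000) / (5) = 2.4000
  v = (-6 - (1)·0.0000) / (2) = -3.0000
Iteration 2:
  u = (12 - (-3)·-3.0000) / (5) = 0.6000
  v = (-6 - (1)·2.4000) / (2) = -4.2000
Iteration 3:
  u = (12 - (-3)·-4.2000) / (5) = -0.1200
  v = (-6 - (1)·0.6000) / (2) = -3.3000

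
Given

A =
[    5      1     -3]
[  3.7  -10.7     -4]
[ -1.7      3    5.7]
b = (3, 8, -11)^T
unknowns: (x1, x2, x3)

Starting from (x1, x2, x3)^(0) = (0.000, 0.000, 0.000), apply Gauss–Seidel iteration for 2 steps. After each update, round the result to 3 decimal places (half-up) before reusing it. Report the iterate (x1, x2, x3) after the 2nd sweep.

(-0.172, -0.259, -1.845)

Iteration 1:
  x1 = (3 - (1)·0.000 - (-3)·0.000) / (5) = 0.600
  x2 = (8 - (3.7)·0.600 - (-4)·0.000) / (-10.7) = -0.540
  x3 = (-11 - (-1.7)·0.600 - (3)·-0.540) / (5.7) = -1.467
Iteration 2:
  x1 = (3 - (1)·-0.540 - (-3)·-1.467) / (5) = -0.172
  x2 = (8 - (3.7)·-0.172 - (-4)·-1.467) / (-10.7) = -0.259
  x3 = (-11 - (-1.7)·-0.172 - (3)·-0.259) / (5.7) = -1.845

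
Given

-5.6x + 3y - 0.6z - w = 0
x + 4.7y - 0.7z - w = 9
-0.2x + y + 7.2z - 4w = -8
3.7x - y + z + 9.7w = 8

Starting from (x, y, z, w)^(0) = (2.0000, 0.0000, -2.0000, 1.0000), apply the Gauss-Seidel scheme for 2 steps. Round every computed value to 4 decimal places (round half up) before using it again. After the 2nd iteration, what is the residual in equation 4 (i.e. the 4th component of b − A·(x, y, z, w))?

Iteration 1:
  x = (0 - (3)·0.0000 - (-0.6)·-2.0000 - (-1)·1.0000) / (-5.6) = 0.0357
  y = (9 - (1)·0.0357 - (-0.7)·-2.0000 - (-1)·1.0000) / (4.7) = 1.8222
  z = (-8 - (-0.2)·0.0357 - (1)·1.8222 - (-4)·1.0000) / (7.2) = -0.8076
  w = (8 - (3.7)·0.0357 - (-1)·1.8222 - (1)·-0.8076) / (9.7) = 1.0822
Iteration 2:
  x = (0 - (3)·1.8222 - (-0.6)·-0.8076 - (-1)·1.0822) / (-5.6) = 0.8695
  y = (9 - (1)·0.8695 - (-0.7)·-0.8076 - (-1)·1.0822) / (4.7) = 1.8399
  z = (-8 - (-0.2)·0.8695 - (1)·1.8399 - (-4)·1.0822) / (7.2) = -0.7413
  w = (8 - (3.7)·0.8695 - (-1)·1.8399 - (1)·-0.7413) / (9.7) = 0.7592
Residual b − A·x = (-0.3361, -0.2767, -1.2918, -0.0002)

-0.0002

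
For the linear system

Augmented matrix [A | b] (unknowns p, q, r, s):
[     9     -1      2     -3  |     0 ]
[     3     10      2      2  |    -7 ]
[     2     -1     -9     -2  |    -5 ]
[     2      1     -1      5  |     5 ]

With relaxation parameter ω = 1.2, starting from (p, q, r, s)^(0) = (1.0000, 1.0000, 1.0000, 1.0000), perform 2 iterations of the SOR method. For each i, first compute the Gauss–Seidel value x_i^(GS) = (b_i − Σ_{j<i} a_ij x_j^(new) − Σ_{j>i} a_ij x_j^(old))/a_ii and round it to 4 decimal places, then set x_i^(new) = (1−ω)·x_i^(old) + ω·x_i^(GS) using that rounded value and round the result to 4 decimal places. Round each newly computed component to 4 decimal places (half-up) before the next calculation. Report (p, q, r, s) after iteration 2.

(0.2440, -1.0664, 0.4051, 1.1480)

Iteration 1:
  p: GS value = (0 - (-1)·1.0000 - (2)·1.0000 - (-3)·1.0000) / (9) = 0.2222;  p ← (1−ω)·1.0000 + ω·0.2222 = 0.0666
  q: GS value = (-7 - (3)·0.0666 - (2)·1.0000 - (2)·1.0000) / (10) = -1.1200;  q ← (1−ω)·1.0000 + ω·-1.1200 = -1.5440
  r: GS value = (-5 - (2)·0.0666 - (-1)·-1.5440 - (-2)·1.0000) / (-9) = 0.5197;  r ← (1−ω)·1.0000 + ω·0.5197 = 0.4236
  s: GS value = (5 - (2)·0.0666 - (1)·-1.5440 - (-1)·0.4236) / (5) = 1.3669;  s ← (1−ω)·1.0000 + ω·1.3669 = 1.4403
Iteration 2:
  p: GS value = (0 - (-1)·-1.5440 - (2)·0.4236 - (-3)·1.4403) / (9) = 0.2144;  p ← (1−ω)·0.0666 + ω·0.2144 = 0.2440
  q: GS value = (-7 - (3)·0.2440 - (2)·0.4236 - (2)·1.4403) / (10) = -1.1460;  q ← (1−ω)·-1.5440 + ω·-1.1460 = -1.0664
  r: GS value = (-5 - (2)·0.2440 - (-1)·-1.0664 - (-2)·1.4403) / (-9) = 0.4082;  r ← (1−ω)·0.4236 + ω·0.4082 = 0.4051
  s: GS value = (5 - (2)·0.2440 - (1)·-1.0664 - (-1)·0.4051) / (5) = 1.1967;  s ← (1−ω)·1.4403 + ω·1.1967 = 1.1480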